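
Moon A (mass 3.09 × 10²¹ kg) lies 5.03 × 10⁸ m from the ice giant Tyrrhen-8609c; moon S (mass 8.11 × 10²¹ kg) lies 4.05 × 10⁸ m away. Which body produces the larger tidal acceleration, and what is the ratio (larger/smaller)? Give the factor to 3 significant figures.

Tidal stretch scales as M/d³; compute that for each body.
Moon A: (3.09 × 10²¹) / (5.03 × 10⁸)³ = 2.428 × 10⁻⁵
Moon S: (8.11 × 10²¹) / (4.05 × 10⁸)³ = 1.221 × 10⁻⁴
Ratio (larger/smaller) = 5.03

Moon S, by a factor of ≈ 5.03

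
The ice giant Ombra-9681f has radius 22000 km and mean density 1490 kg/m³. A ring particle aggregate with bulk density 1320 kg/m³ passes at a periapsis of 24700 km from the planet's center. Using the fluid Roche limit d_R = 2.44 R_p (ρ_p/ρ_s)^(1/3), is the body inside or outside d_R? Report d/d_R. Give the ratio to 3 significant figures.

d_R = 2.44 × (22000 km) × (1490/1320)^(1/3) = 55890 km
d/d_R = (24700) / (55890) = 0.442
Since d/d_R < 1, the body is inside the Roche limit.

inside; d/d_R ≈ 0.442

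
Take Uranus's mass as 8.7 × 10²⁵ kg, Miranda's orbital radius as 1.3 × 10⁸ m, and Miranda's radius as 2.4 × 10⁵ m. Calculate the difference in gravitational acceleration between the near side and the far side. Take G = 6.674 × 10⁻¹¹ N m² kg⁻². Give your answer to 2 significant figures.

2.5 × 10⁻³ m/s²

Δg = 4GMr/d³
   = 4 × (6.674 × 10⁻¹¹) × (8.7 × 10²⁵) × (2.4 × 10⁵) / (1.3 × 10⁸)³
   = 2.5 × 10⁻³ m/s²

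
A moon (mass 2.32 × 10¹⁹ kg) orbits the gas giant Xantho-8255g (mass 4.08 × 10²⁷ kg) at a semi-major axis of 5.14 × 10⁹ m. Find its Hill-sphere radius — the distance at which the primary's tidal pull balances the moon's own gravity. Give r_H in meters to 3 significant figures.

6.36 × 10⁶ m

r_H ≈ a (m/3M)^(1/3)
    = (5.14 × 10⁹) × (2.32 × 10¹⁹ / (3 × 4.08 × 10²⁷))^(1/3)
    = 6.36 × 10⁶ m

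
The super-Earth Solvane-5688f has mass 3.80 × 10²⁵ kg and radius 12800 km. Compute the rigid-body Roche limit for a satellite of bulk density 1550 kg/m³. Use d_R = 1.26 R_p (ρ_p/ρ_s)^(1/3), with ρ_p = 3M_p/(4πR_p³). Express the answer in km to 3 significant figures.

ρ_p = 3M_p/(4πR_p³) = 3 × (3.80 × 10²⁵) / (4π × (1.28 × 10⁷ m)³) = 4330 kg/m³
d_R = 1.26 × 12800 km × (4330/1550)^(1/3)
    = 22700 km

22700 km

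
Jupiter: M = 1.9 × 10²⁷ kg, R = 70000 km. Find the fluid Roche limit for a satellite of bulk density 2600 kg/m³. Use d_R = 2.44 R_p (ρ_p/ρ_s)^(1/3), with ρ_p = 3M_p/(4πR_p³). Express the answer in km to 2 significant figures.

ρ_p = 3M_p/(4πR_p³) = 3 × (1.9 × 10²⁷) / (4π × (7.0 × 10⁷ m)³) = 1300 kg/m³
d_R = 2.44 × 70000 km × (1300/2600)^(1/3)
    = 1.4 × 10⁵ km

1.4 × 10⁵ km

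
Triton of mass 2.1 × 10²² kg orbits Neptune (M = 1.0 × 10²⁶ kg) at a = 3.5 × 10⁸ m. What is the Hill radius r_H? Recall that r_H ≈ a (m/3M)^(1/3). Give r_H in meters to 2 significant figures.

1.4 × 10⁷ m

r_H ≈ a (m/3M)^(1/3)
    = (3.5 × 10⁸) × (2.1 × 10²² / (3 × 1.0 × 10²⁶))^(1/3)
    = 1.4 × 10⁷ m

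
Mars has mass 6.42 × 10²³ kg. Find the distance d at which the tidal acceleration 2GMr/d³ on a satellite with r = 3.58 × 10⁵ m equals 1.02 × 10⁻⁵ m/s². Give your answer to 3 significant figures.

2GMr/d³ = a_tidal  ⇒  d = (2GMr / a_tidal)^(1/3)
d = (2 × 6.674×10⁻¹¹ × (6.42 × 10²³) × (3.58 × 10⁵) / (1.02 × 10⁻⁵))^(1/3)
  = 1.44 × 10⁸ m

1.44 × 10⁸ m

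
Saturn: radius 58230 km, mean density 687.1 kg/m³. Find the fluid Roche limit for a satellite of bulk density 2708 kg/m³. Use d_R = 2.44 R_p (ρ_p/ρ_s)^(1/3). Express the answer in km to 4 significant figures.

d_R = 2.44 × 58230 km × (687.1/2708)^(1/3)
    = 89950 km

89950 km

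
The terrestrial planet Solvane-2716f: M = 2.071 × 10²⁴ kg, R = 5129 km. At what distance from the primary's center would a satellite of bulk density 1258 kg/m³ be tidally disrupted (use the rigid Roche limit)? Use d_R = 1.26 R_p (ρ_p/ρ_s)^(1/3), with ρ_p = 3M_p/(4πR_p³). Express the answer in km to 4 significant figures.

ρ_p = 3M_p/(4πR_p³) = 3 × (2.071 × 10²⁴) / (4π × (5.129 × 10⁶ m)³) = 3664 kg/m³
d_R = 1.26 × 5129 km × (3664/1258)^(1/3)
    = 9229 km

9229 km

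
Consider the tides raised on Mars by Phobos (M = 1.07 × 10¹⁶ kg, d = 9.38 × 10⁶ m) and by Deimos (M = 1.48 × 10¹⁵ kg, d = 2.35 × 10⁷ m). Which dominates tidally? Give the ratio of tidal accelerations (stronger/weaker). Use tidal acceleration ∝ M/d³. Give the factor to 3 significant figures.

Tidal acceleration ∝ M/d³, so compare M/d³ for each.
Phobos: (1.07 × 10¹⁶) / (9.38 × 10⁶)³ = 1.297 × 10⁻⁵
Deimos: (1.48 × 10¹⁵) / (2.35 × 10⁷)³ = 1.140 × 10⁻⁷
Ratio (larger/smaller) = 114

Phobos, by a factor of ≈ 114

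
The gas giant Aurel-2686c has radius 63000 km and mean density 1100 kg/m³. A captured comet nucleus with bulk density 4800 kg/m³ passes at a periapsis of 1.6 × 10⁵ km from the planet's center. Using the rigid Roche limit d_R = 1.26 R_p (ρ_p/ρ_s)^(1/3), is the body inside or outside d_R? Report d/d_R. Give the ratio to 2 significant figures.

outside; d/d_R ≈ 3.3

d_R = 1.26 × (63000 km) × (1100/4800)^(1/3) = 48580 km
d/d_R = (1.6 × 10⁵) / (48580) = 3.3
Since d/d_R > 1, the body is outside the Roche limit.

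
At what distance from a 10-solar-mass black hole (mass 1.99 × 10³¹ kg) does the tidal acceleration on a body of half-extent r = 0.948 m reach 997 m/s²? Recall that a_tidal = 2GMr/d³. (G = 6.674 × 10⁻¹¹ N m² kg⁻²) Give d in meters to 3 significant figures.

2GMr/d³ = a_tidal  ⇒  d = (2GMr / a_tidal)^(1/3)
d = (2 × 6.674×10⁻¹¹ × (1.99 × 10³¹) × (0.948) / (997))^(1/3)
  = 1.36 × 10⁶ m

1.36 × 10⁶ m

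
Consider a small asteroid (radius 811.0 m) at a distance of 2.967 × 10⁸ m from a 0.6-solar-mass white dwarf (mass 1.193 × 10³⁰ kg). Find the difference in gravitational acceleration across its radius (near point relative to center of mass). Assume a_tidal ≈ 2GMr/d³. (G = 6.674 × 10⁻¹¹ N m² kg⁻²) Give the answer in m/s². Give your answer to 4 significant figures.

Δg = 2GMr/d³
   = 2 × (6.674 × 10⁻¹¹) × (1.193 × 10³⁰) × (811.0) / (2.967 × 10⁸)³
   = 4.945 × 10⁻³ m/s²

4.945 × 10⁻³ m/s²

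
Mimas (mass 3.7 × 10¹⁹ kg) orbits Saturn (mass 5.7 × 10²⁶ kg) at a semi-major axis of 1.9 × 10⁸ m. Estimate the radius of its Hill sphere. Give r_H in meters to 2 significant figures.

r_H ≈ a (m/3M)^(1/3)
    = (1.9 × 10⁸) × (3.7 × 10¹⁹ / (3 × 5.7 × 10²⁶))^(1/3)
    = 5.3 × 10⁵ m

5.3 × 10⁵ m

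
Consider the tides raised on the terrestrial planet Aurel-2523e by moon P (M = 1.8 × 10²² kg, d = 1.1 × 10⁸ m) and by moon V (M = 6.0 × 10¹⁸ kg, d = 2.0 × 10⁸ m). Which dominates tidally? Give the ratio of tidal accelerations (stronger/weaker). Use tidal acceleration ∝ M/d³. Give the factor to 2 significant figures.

The tide-raising term goes as M/d³ (the gradient of a 1/d² field).
Moon P: (1.8 × 10²²) / (1.1 × 10⁸)³ = 1.352 × 10⁻²
Moon V: (6.0 × 10¹⁸) / (2.0 × 10⁸)³ = 7.500 × 10⁻⁷
Ratio (larger/smaller) = 18000

Moon P, by a factor of ≈ 18000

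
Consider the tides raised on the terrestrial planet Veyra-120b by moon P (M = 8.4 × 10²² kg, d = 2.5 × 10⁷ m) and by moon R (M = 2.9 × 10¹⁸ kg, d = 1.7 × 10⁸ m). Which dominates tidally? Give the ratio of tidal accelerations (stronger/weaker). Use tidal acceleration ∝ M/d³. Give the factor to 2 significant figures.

Moon P, by a factor of ≈ 9.1 × 10⁶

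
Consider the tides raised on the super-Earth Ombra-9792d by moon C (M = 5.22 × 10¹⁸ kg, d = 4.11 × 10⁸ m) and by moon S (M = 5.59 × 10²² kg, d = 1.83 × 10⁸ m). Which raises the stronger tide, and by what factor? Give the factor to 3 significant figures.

Tidal stretch scales as M/d³; compute that for each body.
Moon C: (5.22 × 10¹⁸) / (4.11 × 10⁸)³ = 7.519 × 10⁻⁸
Moon S: (5.59 × 10²²) / (1.83 × 10⁸)³ = 9.121 × 10⁻³
Ratio (larger/smaller) = 1.21 × 10⁵

Moon S, by a factor of ≈ 1.21 × 10⁵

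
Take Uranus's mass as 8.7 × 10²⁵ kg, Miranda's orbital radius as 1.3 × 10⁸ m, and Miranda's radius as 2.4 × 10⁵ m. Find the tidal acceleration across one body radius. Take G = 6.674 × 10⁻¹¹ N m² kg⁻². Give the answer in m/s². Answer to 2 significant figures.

1.3 × 10⁻³ m/s²

a_tidal = 2GMr/d³
        = 2 × (6.674 × 10⁻¹¹) × (8.7 × 10²⁵) × (2.4 × 10⁵) / (1.3 × 10⁸)³
        = 1.3 × 10⁻³ m/s²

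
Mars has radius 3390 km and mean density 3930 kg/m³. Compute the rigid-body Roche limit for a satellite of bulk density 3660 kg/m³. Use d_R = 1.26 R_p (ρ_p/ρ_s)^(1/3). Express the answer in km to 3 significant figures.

4370 km

d_R = 1.26 × 3390 km × (3930/3660)^(1/3)
    = 4370 km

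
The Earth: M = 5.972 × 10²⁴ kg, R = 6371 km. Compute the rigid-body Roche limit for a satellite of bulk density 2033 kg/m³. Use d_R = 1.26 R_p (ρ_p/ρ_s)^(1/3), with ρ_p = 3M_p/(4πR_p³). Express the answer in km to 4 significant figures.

11190 km

ρ_p = 3M_p/(4πR_p³) = 3 × (5.972 × 10²⁴) / (4π × (6.371 × 10⁶ m)³) = 5513 kg/m³
d_R = 1.26 × 6371 km × (5513/2033)^(1/3)
    = 11190 km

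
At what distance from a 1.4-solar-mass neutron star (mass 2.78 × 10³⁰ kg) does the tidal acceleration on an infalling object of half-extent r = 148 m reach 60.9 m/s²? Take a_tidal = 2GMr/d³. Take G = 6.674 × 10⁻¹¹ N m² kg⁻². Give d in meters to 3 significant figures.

9.66 × 10⁶ m

2GMr/d³ = a_tidal  ⇒  d = (2GMr / a_tidal)^(1/3)
d = (2 × 6.674×10⁻¹¹ × (2.78 × 10³⁰) × (148) / (60.9))^(1/3)
  = 9.66 × 10⁶ m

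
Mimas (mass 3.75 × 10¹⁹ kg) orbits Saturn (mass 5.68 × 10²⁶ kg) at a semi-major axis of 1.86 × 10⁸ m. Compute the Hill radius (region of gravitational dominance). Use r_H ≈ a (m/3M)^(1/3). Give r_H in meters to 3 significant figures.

r_H ≈ a (m/3M)^(1/3)
    = (1.86 × 10⁸) × (3.75 × 10¹⁹ / (3 × 5.68 × 10²⁶))^(1/3)
    = 5.21 × 10⁵ m

5.21 × 10⁵ m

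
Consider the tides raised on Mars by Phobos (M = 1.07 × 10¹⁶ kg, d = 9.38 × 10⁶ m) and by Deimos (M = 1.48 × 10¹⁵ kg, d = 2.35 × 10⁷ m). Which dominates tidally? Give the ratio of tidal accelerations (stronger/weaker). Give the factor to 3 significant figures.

Phobos, by a factor of ≈ 114

Tidal stretch scales as M/d³; compute that for each body.
Phobos: (1.07 × 10¹⁶) / (9.38 × 10⁶)³ = 1.297 × 10⁻⁵
Deimos: (1.48 × 10¹⁵) / (2.35 × 10⁷)³ = 1.140 × 10⁻⁷
Ratio (larger/smaller) = 114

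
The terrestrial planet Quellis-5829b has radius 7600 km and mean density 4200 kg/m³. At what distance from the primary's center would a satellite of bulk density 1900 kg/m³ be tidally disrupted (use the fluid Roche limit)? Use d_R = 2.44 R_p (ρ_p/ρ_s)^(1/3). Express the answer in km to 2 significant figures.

24000 km

d_R = 2.44 × 7600 km × (4200/1900)^(1/3)
    = 24000 km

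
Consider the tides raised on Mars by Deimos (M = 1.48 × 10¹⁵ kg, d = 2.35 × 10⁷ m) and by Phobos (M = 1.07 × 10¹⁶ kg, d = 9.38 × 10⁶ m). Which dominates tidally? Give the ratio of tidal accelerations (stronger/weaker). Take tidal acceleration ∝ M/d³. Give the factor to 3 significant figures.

The tide-raising term goes as M/d³ (the gradient of a 1/d² field).
Deimos: (1.48 × 10¹⁵) / (2.35 × 10⁷)³ = 1.140 × 10⁻⁷
Phobos: (1.07 × 10¹⁶) / (9.38 × 10⁶)³ = 1.297 × 10⁻⁵
Ratio (larger/smaller) = 114

Phobos, by a factor of ≈ 114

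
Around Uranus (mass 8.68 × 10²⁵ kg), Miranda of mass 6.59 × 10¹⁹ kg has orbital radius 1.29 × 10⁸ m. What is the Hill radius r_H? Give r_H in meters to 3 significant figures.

r_H ≈ a (m/3M)^(1/3)
    = (1.29 × 10⁸) × (6.59 × 10¹⁹ / (3 × 8.68 × 10²⁵))^(1/3)
    = 8.16 × 10⁵ m

8.16 × 10⁵ m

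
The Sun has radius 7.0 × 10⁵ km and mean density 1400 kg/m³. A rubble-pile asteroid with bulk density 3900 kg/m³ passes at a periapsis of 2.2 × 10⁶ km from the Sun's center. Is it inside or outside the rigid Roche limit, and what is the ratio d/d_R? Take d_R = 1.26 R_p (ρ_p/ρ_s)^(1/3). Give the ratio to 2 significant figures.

outside; d/d_R ≈ 3.5

d_R = 1.26 × (7.0 × 10⁵ km) × (1400/3900)^(1/3) = 6.268 × 10⁵ km
d/d_R = (2.2 × 10⁶) / (6.268 × 10⁵) = 3.5
Since d/d_R > 1, the body is outside the Roche limit.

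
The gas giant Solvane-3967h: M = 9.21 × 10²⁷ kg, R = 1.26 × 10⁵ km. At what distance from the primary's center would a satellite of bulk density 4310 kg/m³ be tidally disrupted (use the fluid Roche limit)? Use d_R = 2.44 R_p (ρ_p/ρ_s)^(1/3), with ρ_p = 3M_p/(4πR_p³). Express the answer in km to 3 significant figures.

1.95 × 10⁵ km

ρ_p = 3M_p/(4πR_p³) = 3 × (9.21 × 10²⁷) / (4π × (1.26 × 10⁸ m)³) = 1100 kg/m³
d_R = 2.44 × 1.26 × 10⁵ km × (1100/4310)^(1/3)
    = 1.95 × 10⁵ km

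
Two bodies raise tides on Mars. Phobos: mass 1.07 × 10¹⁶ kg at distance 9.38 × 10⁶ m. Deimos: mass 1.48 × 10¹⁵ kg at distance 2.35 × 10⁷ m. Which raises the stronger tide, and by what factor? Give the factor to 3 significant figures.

Phobos, by a factor of ≈ 114

Tidal acceleration ∝ M/d³, so compare M/d³ for each.
Phobos: (1.07 × 10¹⁶) / (9.38 × 10⁶)³ = 1.297 × 10⁻⁵
Deimos: (1.48 × 10¹⁵) / (2.35 × 10⁷)³ = 1.140 × 10⁻⁷
Ratio (larger/smaller) = 114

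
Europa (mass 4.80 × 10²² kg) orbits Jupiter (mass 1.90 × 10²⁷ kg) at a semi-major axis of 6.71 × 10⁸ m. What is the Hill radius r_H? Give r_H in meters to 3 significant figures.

1.37 × 10⁷ m

r_H ≈ a (m/3M)^(1/3)
    = (6.71 × 10⁸) × (4.80 × 10²² / (3 × 1.90 × 10²⁷))^(1/3)
    = 1.37 × 10⁷ m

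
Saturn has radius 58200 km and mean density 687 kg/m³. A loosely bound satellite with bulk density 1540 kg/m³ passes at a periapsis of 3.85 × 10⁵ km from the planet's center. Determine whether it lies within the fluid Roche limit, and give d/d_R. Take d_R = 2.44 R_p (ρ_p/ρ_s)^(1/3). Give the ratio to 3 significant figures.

outside; d/d_R ≈ 3.55

d_R = 2.44 × (58200 km) × (687/1540)^(1/3) = 1.085 × 10⁵ km
d/d_R = (3.85 × 10⁵) / (1.085 × 10⁵) = 3.55
Since d/d_R > 1, the body is outside the Roche limit.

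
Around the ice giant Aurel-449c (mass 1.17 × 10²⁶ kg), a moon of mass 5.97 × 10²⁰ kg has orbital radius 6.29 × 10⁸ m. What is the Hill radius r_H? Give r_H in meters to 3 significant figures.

r_H ≈ a (m/3M)^(1/3)
    = (6.29 × 10⁸) × (5.97 × 10²⁰ / (3 × 1.17 × 10²⁶))^(1/3)
    = 7.51 × 10⁶ m

7.51 × 10⁶ m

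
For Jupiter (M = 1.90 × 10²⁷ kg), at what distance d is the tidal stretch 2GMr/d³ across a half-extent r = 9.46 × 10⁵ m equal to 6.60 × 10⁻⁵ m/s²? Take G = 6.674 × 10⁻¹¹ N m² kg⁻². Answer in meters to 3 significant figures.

1.54 × 10⁹ m

2GMr/d³ = a_tidal  ⇒  d = (2GMr / a_tidal)^(1/3)
d = (2 × 6.674×10⁻¹¹ × (1.90 × 10²⁷) × (9.46 × 10⁵) / (6.60 × 10⁻⁵))^(1/3)
  = 1.54 × 10⁹ m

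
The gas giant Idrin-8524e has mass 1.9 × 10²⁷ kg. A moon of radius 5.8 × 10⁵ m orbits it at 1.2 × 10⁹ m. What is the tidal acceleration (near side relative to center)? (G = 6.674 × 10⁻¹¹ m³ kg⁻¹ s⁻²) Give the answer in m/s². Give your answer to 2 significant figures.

8.5 × 10⁻⁵ m/s²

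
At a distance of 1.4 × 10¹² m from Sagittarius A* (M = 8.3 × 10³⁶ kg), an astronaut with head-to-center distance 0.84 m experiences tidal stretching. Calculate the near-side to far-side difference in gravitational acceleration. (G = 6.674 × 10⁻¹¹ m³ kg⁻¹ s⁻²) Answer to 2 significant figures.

Δg = 4GMr/d³
   = 4 × (6.674 × 10⁻¹¹) × (8.3 × 10³⁶) × (0.84) / (1.4 × 10¹²)³
   = 6.8 × 10⁻¹⁰ m/s²

6.8 × 10⁻¹⁰ m/s²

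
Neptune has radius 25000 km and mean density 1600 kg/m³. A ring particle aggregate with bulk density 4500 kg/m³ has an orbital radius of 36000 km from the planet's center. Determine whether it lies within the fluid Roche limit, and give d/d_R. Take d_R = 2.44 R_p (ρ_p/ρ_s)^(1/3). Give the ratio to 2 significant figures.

d_R = 2.44 × (25000 km) × (1600/4500)^(1/3) = 43210 km
d/d_R = (36000) / (43210) = 0.83
Since d/d_R < 1, the body is inside the Roche limit.

inside; d/d_R ≈ 0.83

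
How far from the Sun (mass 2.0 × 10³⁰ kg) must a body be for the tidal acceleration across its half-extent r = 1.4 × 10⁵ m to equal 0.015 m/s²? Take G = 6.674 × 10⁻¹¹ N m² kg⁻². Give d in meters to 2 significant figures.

2GMr/d³ = a_tidal  ⇒  d = (2GMr / a_tidal)^(1/3)
d = (2 × 6.674×10⁻¹¹ × (2.0 × 10³⁰) × (1.4 × 10⁵) / (0.015))^(1/3)
  = 1.4 × 10⁹ m

1.4 × 10⁹ m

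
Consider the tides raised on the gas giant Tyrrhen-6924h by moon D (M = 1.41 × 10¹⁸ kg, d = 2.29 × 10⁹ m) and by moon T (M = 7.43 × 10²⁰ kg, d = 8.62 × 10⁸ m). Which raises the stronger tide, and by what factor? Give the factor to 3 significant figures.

Moon T, by a factor of ≈ 9880

Tidal stretch scales as M/d³; compute that for each body.
Moon D: (1.41 × 10¹⁸) / (2.29 × 10⁹)³ = 1.174 × 10⁻¹⁰
Moon T: (7.43 × 10²⁰) / (8.62 × 10⁸)³ = 1.160 × 10⁻⁶
Ratio (larger/smaller) = 9880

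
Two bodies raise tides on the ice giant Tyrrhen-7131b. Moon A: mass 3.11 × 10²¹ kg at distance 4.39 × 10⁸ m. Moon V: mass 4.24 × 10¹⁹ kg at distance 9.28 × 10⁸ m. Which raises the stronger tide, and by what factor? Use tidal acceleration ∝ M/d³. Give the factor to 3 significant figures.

The tide-raising term goes as M/d³ (the gradient of a 1/d² field).
Moon A: (3.11 × 10²¹) / (4.39 × 10⁸)³ = 3.676 × 10⁻⁵
Moon V: (4.24 × 10¹⁹) / (9.28 × 10⁸)³ = 5.305 × 10⁻⁸
Ratio (larger/smaller) = 693

Moon A, by a factor of ≈ 693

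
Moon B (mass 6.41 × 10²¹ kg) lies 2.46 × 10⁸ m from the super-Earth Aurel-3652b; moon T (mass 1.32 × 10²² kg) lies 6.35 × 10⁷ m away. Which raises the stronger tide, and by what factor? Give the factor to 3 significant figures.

Moon T, by a factor of ≈ 120

Compare M/d³ for the two perturbers:
Moon B: (6.41 × 10²¹) / (2.46 × 10⁸)³ = 4.306 × 10⁻⁴
Moon T: (1.32 × 10²²) / (6.35 × 10⁷)³ = 5.155 × 10⁻²
Ratio (larger/smaller) = 120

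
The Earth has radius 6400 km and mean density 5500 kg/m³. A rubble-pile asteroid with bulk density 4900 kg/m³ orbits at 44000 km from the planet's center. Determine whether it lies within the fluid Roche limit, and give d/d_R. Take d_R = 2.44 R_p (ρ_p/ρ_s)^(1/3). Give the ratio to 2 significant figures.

d_R = 2.44 × (6400 km) × (5500/4900)^(1/3) = 16230 km
d/d_R = (44000) / (16230) = 2.7
Since d/d_R > 1, the body is outside the Roche limit.

outside; d/d_R ≈ 2.7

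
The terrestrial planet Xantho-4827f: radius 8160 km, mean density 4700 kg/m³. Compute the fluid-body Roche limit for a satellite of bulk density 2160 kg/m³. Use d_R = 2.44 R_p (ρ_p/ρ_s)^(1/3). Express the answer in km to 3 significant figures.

25800 km

d_R = 2.44 × 8160 km × (4700/2160)^(1/3)
    = 25800 km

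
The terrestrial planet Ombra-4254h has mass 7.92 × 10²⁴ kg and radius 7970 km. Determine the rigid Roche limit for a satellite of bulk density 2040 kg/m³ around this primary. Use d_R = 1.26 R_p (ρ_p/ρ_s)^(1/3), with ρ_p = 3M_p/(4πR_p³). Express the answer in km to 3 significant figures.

12300 km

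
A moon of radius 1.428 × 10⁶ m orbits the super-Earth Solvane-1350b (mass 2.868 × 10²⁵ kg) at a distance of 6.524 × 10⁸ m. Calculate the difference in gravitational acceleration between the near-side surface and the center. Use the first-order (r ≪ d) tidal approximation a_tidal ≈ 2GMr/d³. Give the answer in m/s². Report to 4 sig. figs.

1.969 × 10⁻⁵ m/s²

Differencing GM/(d−r)² and GM/d² to first order in r/d gives 2GMr/d³.
a_tidal = 2GMr/d³
        = 2 × (6.674 × 10⁻¹¹) × (2.868 × 10²⁵) × (1.428 × 10⁶) / (6.524 × 10⁸)³
        = 1.969 × 10⁻⁵ m/s²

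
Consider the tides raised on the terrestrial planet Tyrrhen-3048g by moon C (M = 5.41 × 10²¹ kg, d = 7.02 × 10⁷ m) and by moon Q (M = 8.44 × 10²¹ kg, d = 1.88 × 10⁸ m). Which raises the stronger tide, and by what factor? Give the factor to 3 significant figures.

Compare M/d³ for the two perturbers:
Moon C: (5.41 × 10²¹) / (7.02 × 10⁷)³ = 1.564 × 10⁻²
Moon Q: (8.44 × 10²¹) / (1.88 × 10⁸)³ = 1.270 × 10⁻³
Ratio (larger/smaller) = 12.3

Moon C, by a factor of ≈ 12.3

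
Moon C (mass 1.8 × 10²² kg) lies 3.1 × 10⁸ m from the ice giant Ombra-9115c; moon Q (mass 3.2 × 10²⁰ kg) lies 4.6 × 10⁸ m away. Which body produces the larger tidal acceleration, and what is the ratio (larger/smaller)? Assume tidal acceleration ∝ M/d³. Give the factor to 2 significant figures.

Moon C, by a factor of ≈ 180

Tidal stretch scales as M/d³; compute that for each body.
Moon C: (1.8 × 10²²) / (3.1 × 10⁸)³ = 6.042 × 10⁻⁴
Moon Q: (3.2 × 10²⁰) / (4.6 × 10⁸)³ = 3.288 × 10⁻⁶
Ratio (larger/smaller) = 180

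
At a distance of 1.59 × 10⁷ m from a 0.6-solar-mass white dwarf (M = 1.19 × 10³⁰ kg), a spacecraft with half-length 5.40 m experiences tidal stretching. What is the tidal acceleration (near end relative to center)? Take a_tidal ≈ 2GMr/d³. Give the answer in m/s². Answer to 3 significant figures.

Δa = 2GMr/d³
   = 2 × (6.674 × 10⁻¹¹) × (1.19 × 10³⁰) × (5.40) / (1.59 × 10⁷)³
   = 2.13 × 10⁻¹ m/s²

2.13 × 10⁻¹ m/s²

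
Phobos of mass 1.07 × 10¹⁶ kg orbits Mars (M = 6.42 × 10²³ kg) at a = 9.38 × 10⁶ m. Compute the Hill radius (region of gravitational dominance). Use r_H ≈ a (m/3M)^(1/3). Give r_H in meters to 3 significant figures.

r_H ≈ a (m/3M)^(1/3)
    = (9.38 × 10⁶) × (1.07 × 10¹⁶ / (3 × 6.42 × 10²³))^(1/3)
    = 1.66 × 10⁴ m

1.66 × 10⁴ m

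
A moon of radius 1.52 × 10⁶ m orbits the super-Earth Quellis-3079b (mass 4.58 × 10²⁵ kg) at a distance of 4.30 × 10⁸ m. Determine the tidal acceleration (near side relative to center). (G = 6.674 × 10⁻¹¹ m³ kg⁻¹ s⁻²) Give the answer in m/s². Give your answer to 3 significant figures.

Δa = 2GMr/d³
   = 2 × (6.674 × 10⁻¹¹) × (4.58 × 10²⁵) × (1.52 × 10⁶) / (4.30 × 10⁸)³
   = 1.17 × 10⁻⁴ m/s²

1.17 × 10⁻⁴ m/s²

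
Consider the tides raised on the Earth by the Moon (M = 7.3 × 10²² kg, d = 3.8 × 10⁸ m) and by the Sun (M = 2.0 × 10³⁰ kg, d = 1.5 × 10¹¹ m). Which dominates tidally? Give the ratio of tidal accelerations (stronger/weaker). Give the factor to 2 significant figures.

The Moon, by a factor of ≈ 2.2

The tide-raising term goes as M/d³ (the gradient of a 1/d² field).
The Moon: (7.3 × 10²²) / (3.8 × 10⁸)³ = 1.330 × 10⁻³
The Sun: (2.0 × 10³⁰) / (1.5 × 10¹¹)³ = 5.926 × 10⁻⁴
Ratio (larger/smaller) = 2.2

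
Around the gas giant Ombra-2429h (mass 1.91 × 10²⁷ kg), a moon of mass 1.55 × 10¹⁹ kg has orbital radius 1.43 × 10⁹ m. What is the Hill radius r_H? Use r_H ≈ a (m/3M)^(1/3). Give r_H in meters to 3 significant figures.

1.99 × 10⁶ m

r_H ≈ a (m/3M)^(1/3)
    = (1.43 × 10⁹) × (1.55 × 10¹⁹ / (3 × 1.91 × 10²⁷))^(1/3)
    = 1.99 × 10⁶ m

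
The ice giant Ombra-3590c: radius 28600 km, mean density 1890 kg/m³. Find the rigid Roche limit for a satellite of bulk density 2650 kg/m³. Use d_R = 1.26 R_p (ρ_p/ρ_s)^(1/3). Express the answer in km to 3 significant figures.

32200 km

d_R = 1.26 × 28600 km × (1890/2650)^(1/3)
    = 32200 km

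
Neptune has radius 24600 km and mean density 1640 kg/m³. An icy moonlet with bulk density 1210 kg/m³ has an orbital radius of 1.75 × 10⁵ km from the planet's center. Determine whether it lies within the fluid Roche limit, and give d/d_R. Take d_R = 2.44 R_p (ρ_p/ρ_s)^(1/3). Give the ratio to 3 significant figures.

outside; d/d_R ≈ 2.63

d_R = 2.44 × (24600 km) × (1640/1210)^(1/3) = 66430 km
d/d_R = (1.75 × 10⁵) / (66430) = 2.63
Since d/d_R > 1, the body is outside the Roche limit.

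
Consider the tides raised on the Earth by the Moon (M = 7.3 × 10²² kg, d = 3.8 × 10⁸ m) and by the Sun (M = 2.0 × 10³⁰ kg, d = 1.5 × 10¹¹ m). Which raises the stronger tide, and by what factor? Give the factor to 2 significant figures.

The Moon, by a factor of ≈ 2.2

The tide-raising term goes as M/d³ (the gradient of a 1/d² field).
The Moon: (7.3 × 10²²) / (3.8 × 10⁸)³ = 1.330 × 10⁻³
The Sun: (2.0 × 10³⁰) / (1.5 × 10¹¹)³ = 5.926 × 10⁻⁴
Ratio (larger/smaller) = 2.2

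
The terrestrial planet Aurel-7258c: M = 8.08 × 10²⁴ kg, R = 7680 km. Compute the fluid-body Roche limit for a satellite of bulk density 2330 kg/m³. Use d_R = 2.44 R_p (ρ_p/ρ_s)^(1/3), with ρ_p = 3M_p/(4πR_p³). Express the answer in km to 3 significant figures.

22900 km

ρ_p = 3M_p/(4πR_p³) = 3 × (8.08 × 10²⁴) / (4π × (7.68 × 10⁶ m)³) = 4260 kg/m³
d_R = 2.44 × 7680 km × (4260/2330)^(1/3)
    = 22900 km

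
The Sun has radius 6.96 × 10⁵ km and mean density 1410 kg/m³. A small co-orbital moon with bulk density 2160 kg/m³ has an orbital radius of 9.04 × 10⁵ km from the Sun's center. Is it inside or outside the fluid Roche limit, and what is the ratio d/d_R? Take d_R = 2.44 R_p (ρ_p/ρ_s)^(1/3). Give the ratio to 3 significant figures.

d_R = 2.44 × (6.96 × 10⁵ km) × (1410/2160)^(1/3) = 1.473 × 10⁶ km
d/d_R = (9.04 × 10⁵) / (1.473 × 10⁶) = 0.614
Since d/d_R < 1, the body is inside the Roche limit.

inside; d/d_R ≈ 0.614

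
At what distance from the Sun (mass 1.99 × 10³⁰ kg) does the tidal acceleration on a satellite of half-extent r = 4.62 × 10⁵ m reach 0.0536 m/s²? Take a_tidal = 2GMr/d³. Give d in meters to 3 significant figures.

2GMr/d³ = a_tidal  ⇒  d = (2GMr / a_tidal)^(1/3)
d = (2 × 6.674×10⁻¹¹ × (1.99 × 10³⁰) × (4.62 × 10⁵) / (0.0536))^(1/3)
  = 1.32 × 10⁹ m

1.32 × 10⁹ m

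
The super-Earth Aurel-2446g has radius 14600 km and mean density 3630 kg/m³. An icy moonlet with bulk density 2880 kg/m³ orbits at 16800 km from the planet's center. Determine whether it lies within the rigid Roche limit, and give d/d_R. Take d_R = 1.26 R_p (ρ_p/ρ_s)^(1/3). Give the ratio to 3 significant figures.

d_R = 1.26 × (14600 km) × (3630/2880)^(1/3) = 19870 km
d/d_R = (16800) / (19870) = 0.845
Since d/d_R < 1, the body is inside the Roche limit.

inside; d/d_R ≈ 0.845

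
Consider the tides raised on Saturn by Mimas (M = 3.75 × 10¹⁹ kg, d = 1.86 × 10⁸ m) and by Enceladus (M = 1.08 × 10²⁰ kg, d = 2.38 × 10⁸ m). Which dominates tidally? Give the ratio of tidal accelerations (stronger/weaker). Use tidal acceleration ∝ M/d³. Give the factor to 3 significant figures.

Enceladus, by a factor of ≈ 1.37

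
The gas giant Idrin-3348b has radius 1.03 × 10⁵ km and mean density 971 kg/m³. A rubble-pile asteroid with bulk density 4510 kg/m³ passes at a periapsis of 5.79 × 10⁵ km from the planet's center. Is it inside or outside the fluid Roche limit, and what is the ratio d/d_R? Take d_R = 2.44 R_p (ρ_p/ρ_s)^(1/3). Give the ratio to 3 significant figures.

d_R = 2.44 × (1.03 × 10⁵ km) × (971/4510)^(1/3) = 1.506 × 10⁵ km
d/d_R = (5.79 × 10⁵) / (1.506 × 10⁵) = 3.84
Since d/d_R > 1, the body is outside the Roche limit.

outside; d/d_R ≈ 3.84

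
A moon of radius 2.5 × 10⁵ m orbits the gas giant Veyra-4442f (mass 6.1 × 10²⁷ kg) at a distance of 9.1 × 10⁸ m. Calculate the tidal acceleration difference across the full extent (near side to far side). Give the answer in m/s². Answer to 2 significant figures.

Δg = 4GMr/d³
   = 4 × (6.674 × 10⁻¹¹) × (6.1 × 10²⁷) × (2.5 × 10⁵) / (9.1 × 10⁸)³
   = 5.4 × 10⁻⁴ m/s²

5.4 × 10⁻⁴ m/s²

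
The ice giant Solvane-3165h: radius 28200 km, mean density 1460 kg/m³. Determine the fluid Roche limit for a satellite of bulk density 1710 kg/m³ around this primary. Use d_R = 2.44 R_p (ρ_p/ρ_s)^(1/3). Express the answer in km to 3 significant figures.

d_R = 2.44 × 28200 km × (1460/1710)^(1/3)
    = 65300 km

65300 km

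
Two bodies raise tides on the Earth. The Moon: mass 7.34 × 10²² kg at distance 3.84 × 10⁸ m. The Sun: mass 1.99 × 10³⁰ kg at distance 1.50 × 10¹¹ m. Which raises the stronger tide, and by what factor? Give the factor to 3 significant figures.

The Moon, by a factor of ≈ 2.20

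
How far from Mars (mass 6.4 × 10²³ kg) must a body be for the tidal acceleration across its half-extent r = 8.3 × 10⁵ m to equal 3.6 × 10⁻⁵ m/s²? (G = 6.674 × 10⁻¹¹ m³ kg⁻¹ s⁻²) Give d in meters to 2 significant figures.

2GMr/d³ = a_tidal  ⇒  d = (2GMr / a_tidal)^(1/3)
d = (2 × 6.674×10⁻¹¹ × (6.4 × 10²³) × (8.3 × 10⁵) / (3.6 × 10⁻⁵))^(1/3)
  = 1.3 × 10⁸ m

1.3 × 10⁸ m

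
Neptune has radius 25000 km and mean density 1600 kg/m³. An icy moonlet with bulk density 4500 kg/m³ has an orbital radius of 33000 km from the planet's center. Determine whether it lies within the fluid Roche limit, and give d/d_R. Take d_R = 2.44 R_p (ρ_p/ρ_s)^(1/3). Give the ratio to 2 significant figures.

d_R = 2.44 × (25000 km) × (1600/4500)^(1/3) = 43210 km
d/d_R = (33000) / (43210) = 0.76
Since d/d_R < 1, the body is inside the Roche limit.

inside; d/d_R ≈ 0.76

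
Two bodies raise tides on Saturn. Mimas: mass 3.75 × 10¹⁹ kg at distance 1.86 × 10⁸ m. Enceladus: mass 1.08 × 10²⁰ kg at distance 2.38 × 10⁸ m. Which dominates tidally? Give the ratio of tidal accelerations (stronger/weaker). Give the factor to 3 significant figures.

Enceladus, by a factor of ≈ 1.37

Compare M/d³ for the two perturbers:
Mimas: (3.75 × 10¹⁹) / (1.86 × 10⁸)³ = 5.828 × 10⁻⁶
Enceladus: (1.08 × 10²⁰) / (2.38 × 10⁸)³ = 8.011 × 10⁻⁶
Ratio (larger/smaller) = 1.37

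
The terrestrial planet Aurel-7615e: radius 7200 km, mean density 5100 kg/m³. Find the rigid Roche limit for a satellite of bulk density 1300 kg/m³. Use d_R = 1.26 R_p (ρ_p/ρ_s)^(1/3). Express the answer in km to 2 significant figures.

14000 km

d_R = 1.26 × 7200 km × (5100/1300)^(1/3)
    = 14000 km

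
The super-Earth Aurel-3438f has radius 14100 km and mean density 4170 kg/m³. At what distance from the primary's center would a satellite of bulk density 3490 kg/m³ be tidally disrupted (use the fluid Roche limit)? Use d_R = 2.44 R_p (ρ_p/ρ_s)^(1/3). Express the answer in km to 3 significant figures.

d_R = 2.44 × 14100 km × (4170/3490)^(1/3)
    = 36500 km

36500 km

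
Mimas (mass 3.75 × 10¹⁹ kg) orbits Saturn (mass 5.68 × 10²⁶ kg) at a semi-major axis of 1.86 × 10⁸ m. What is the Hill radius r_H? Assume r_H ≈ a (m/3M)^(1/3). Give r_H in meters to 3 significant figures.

r_H ≈ a (m/3M)^(1/3)
    = (1.86 × 10⁸) × (3.75 × 10¹⁹ / (3 × 5.68 × 10²⁶))^(1/3)
    = 5.21 × 10⁵ m

5.21 × 10⁵ m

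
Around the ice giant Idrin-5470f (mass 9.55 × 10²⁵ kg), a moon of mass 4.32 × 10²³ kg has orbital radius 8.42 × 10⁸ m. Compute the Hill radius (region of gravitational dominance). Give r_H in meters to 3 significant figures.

9.66 × 10⁷ m

r_H ≈ a (m/3M)^(1/3)
    = (8.42 × 10⁸) × (4.32 × 10²³ / (3 × 9.55 × 10²⁵))^(1/3)
    = 9.66 × 10⁷ m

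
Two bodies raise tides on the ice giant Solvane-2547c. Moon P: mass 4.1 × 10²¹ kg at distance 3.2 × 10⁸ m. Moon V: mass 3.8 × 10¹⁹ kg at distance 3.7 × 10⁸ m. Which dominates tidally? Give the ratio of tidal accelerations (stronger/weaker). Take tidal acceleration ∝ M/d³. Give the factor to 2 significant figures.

Tidal acceleration ∝ M/d³, so compare M/d³ for each.
Moon P: (4.1 × 10²¹) / (3.2 × 10⁸)³ = 1.251 × 10⁻⁴
Moon V: (3.8 × 10¹⁹) / (3.7 × 10⁸)³ = 7.502 × 10⁻⁷
Ratio (larger/smaller) = 170

Moon P, by a factor of ≈ 170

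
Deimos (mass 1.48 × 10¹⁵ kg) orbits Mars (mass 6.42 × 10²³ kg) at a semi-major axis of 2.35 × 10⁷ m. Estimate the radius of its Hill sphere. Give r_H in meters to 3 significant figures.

r_H ≈ a (m/3M)^(1/3)
    = (2.35 × 10⁷) × (1.48 × 10¹⁵ / (3 × 6.42 × 10²³))^(1/3)
    = 2.15 × 10⁴ m

2.15 × 10⁴ m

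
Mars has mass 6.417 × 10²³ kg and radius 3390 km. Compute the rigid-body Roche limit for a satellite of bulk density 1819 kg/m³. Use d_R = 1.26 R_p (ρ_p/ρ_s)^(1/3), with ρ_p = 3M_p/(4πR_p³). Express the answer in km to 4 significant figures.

ρ_p = 3M_p/(4πR_p³) = 3 × (6.417 × 10²³) / (4π × (3.390 × 10⁶ m)³) = 3932 kg/m³
d_R = 1.26 × 3390 km × (3932/1819)^(1/3)
    = 5523 km

5523 km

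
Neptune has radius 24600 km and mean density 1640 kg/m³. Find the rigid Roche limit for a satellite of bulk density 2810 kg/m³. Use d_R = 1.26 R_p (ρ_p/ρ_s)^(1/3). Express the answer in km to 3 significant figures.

25900 km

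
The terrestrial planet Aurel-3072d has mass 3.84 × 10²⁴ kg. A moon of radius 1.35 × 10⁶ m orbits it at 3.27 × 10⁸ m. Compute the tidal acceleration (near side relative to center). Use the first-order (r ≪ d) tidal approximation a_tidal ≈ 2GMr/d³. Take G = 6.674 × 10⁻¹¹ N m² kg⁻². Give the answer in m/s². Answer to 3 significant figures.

1.98 × 10⁻⁵ m/s²

Δg = 2GMr/d³
   = 2 × (6.674 × 10⁻¹¹) × (3.84 × 10²⁴) × (1.35 × 10⁶) / (3.27 × 10⁸)³
   = 1.98 × 10⁻⁵ m/s²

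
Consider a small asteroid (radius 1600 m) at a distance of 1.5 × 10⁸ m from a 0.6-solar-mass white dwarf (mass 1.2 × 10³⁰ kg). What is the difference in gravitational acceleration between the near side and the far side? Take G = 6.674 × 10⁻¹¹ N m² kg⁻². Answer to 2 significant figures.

1.5 × 10⁻¹ m/s²

The field gradient is 2GM/d³; across the full diameter 2r the difference is 4GMr/d³.
Δg = 4GMr/d³
   = 4 × (6.674 × 10⁻¹¹) × (1.2 × 10³⁰) × (1600) / (1.5 × 10⁸)³
   = 1.5 × 10⁻¹ m/s²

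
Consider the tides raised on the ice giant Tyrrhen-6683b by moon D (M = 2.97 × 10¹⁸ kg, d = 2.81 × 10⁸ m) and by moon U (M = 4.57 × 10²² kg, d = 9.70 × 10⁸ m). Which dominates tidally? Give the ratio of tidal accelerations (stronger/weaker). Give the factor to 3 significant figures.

The tide-raising term goes as M/d³ (the gradient of a 1/d² field).
Moon D: (2.97 × 10¹⁸) / (2.81 × 10⁸)³ = 1.339 × 10⁻⁷
Moon U: (4.57 × 10²²) / (9.70 × 10⁸)³ = 5.007 × 10⁻⁵
Ratio (larger/smaller) = 374

Moon U, by a factor of ≈ 374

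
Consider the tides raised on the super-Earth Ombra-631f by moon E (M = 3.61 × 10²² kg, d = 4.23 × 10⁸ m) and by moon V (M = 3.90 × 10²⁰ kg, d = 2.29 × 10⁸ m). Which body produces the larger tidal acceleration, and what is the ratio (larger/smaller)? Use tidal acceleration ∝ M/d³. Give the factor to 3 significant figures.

The tide-raising term goes as M/d³ (the gradient of a 1/d² field).
Moon E: (3.61 × 10²²) / (4.23 × 10⁸)³ = 4.770 × 10⁻⁴
Moon V: (3.90 × 10²⁰) / (2.29 × 10⁸)³ = 3.248 × 10⁻⁵
Ratio (larger/smaller) = 14.7

Moon E, by a factor of ≈ 14.7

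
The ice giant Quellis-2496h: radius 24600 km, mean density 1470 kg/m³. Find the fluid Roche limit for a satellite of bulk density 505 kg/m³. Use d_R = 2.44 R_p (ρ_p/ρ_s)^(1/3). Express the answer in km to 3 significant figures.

85700 km

d_R = 2.44 × 24600 km × (1470/505)^(1/3)
    = 85700 km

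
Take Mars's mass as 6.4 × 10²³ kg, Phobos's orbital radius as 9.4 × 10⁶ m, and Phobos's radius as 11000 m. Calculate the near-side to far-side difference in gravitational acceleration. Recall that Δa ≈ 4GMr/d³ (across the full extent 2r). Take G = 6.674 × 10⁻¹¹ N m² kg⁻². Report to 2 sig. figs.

Δg = 4GMr/d³
   = 4 × (6.674 × 10⁻¹¹) × (6.4 × 10²³) × (11000) / (9.4 × 10⁶)³
   = 2.3 × 10⁻³ m/s²

2.3 × 10⁻³ m/s²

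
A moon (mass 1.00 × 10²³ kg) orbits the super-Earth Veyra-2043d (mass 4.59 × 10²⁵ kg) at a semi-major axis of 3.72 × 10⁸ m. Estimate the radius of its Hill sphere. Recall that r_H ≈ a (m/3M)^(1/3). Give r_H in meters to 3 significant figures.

r_H ≈ a (m/3M)^(1/3)
    = (3.72 × 10⁸) × (1.00 × 10²³ / (3 × 4.59 × 10²⁵))^(1/3)
    = 3.34 × 10⁷ m

3.34 × 10⁷ m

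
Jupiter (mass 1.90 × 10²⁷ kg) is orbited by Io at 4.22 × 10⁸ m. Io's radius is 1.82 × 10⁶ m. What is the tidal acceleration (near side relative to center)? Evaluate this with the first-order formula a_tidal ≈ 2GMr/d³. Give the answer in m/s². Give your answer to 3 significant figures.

a_tidal = 2GMr/d³
        = 2 × (6.674 × 10⁻¹¹) × (1.90 × 10²⁷) × (1.82 × 10⁶) / (4.22 × 10⁸)³
        = 6.14 × 10⁻³ m/s²

6.14 × 10⁻³ m/s²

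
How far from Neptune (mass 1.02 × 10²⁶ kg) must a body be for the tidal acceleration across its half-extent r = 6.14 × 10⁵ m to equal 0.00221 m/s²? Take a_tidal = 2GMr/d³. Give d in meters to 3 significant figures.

1.56 × 10⁸ m

2GMr/d³ = a_tidal  ⇒  d = (2GMr / a_tidal)^(1/3)
d = (2 × 6.674×10⁻¹¹ × (1.02 × 10²⁶) × (6.14 × 10⁵) / (0.00221))^(1/3)
  = 1.56 × 10⁸ m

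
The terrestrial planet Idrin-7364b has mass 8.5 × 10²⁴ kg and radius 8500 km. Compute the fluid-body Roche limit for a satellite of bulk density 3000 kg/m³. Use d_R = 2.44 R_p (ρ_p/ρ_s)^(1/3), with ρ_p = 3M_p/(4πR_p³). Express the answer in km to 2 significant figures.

21000 km

ρ_p = 3M_p/(4πR_p³) = 3 × (8.5 × 10²⁴) / (4π × (8.5 × 10⁶ m)³) = 3300 kg/m³
d_R = 2.44 × 8500 km × (3300/3000)^(1/3)
    = 21000 km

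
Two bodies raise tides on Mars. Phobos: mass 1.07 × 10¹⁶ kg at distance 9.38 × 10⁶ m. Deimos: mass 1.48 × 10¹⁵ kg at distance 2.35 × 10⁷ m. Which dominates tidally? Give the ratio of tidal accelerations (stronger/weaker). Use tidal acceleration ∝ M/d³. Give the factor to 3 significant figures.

Phobos, by a factor of ≈ 114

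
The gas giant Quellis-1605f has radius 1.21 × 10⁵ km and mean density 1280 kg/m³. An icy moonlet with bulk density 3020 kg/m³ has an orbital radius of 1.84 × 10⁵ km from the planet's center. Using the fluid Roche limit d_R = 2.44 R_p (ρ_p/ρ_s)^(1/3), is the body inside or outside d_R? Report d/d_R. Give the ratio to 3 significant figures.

inside; d/d_R ≈ 0.830

d_R = 2.44 × (1.21 × 10⁵ km) × (1280/3020)^(1/3) = 2.218 × 10⁵ km
d/d_R = (1.84 × 10⁵) / (2.218 × 10⁵) = 0.830
Since d/d_R < 1, the body is inside the Roche limit.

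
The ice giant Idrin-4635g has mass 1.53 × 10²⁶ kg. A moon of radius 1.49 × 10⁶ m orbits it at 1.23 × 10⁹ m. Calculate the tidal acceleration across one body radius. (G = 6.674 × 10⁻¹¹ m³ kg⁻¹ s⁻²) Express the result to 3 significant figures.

1.64 × 10⁻⁵ m/s²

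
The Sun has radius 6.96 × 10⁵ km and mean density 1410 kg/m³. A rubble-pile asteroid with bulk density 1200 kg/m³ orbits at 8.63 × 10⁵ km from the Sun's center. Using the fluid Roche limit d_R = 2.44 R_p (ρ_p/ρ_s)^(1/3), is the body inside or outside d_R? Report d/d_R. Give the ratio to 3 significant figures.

d_R = 2.44 × (6.96 × 10⁵ km) × (1410/1200)^(1/3) = 1.792 × 10⁶ km
d/d_R = (8.63 × 10⁵) / (1.792 × 10⁶) = 0.482
Since d/d_R < 1, the body is inside the Roche limit.

inside; d/d_R ≈ 0.482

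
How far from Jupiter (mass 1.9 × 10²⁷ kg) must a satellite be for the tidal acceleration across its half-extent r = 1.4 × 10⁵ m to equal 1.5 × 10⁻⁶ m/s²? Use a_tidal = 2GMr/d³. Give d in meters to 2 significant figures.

2.9 × 10⁹ m

2GMr/d³ = a_tidal  ⇒  d = (2GMr / a_tidal)^(1/3)
d = (2 × 6.674×10⁻¹¹ × (1.9 × 10²⁷) × (1.4 × 10⁵) / (1.5 × 10⁻⁶))^(1/3)
  = 2.9 × 10⁹ m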